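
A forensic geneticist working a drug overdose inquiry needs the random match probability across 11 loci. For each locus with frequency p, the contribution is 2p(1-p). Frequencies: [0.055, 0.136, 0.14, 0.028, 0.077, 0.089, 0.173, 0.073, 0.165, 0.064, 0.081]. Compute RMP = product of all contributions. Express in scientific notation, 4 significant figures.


Computing RMP for 11 loci:
Locus 1: 2 * 0.055 * 0.945 = 0.10395
Locus 2: 2 * 0.136 * 0.864 = 0.235008
Locus 3: 2 * 0.14 * 0.86 = 0.2408
Locus 4: 2 * 0.028 * 0.972 = 0.054432
Locus 5: 2 * 0.077 * 0.923 = 0.142142
Locus 6: 2 * 0.089 * 0.911 = 0.162158
Locus 7: 2 * 0.173 * 0.827 = 0.286142
Locus 8: 2 * 0.073 * 0.927 = 0.135342
Locus 9: 2 * 0.165 * 0.835 = 0.27555
Locus 10: 2 * 0.064 * 0.936 = 0.119808
Locus 11: 2 * 0.081 * 0.919 = 0.148878
RMP = 1.405e-09

1.405e-09


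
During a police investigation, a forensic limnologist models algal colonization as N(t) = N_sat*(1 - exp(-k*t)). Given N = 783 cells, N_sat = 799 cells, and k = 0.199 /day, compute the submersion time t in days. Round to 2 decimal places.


PMSI from diatom colonization curve:
N / N_sat = 783 / 799 = 0.979975
1 - N/N_sat = 0.020025
ln(1 - N/N_sat) = -3.910774
t = -ln(1 - N/N_sat) / k = -(-3.910774) / 0.199 = 19.65 days

19.65


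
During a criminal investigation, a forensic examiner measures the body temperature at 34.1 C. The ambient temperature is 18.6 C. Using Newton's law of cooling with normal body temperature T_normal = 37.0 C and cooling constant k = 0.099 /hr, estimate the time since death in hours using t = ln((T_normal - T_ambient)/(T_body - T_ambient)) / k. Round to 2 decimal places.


Using Newton's law of cooling:
t = ln((T_normal - T_ambient) / (T_body - T_ambient)) / k
T_normal - T_ambient = 18.4
T_body - T_ambient = 15.5
Ratio = 1.187097
ln(ratio) = 0.171511
t = 0.171511 / 0.099 = 1.73 hours

1.73


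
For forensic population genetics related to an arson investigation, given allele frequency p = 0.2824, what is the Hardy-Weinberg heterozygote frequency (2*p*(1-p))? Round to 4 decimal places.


Hardy-Weinberg heterozygote frequency:
q = 1 - p = 1 - 0.2824 = 0.7176
2pq = 2 * 0.2824 * 0.7176 = 0.4053

0.4053


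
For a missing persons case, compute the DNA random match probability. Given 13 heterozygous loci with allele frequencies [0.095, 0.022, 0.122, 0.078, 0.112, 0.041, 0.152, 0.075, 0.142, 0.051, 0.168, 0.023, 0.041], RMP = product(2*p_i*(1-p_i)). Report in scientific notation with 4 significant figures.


Computing RMP for 13 loci:
Locus 1: 2 * 0.095 * 0.905 = 0.17195
Locus 2: 2 * 0.022 * 0.978 = 0.043032
Locus 3: 2 * 0.122 * 0.878 = 0.214232
Locus 4: 2 * 0.078 * 0.922 = 0.143832
Locus 5: 2 * 0.112 * 0.888 = 0.198912
Locus 6: 2 * 0.041 * 0.959 = 0.078638
Locus 7: 2 * 0.152 * 0.848 = 0.257792
Locus 8: 2 * 0.075 * 0.925 = 0.13875
Locus 9: 2 * 0.142 * 0.858 = 0.243672
Locus 10: 2 * 0.051 * 0.949 = 0.096798
Locus 11: 2 * 0.168 * 0.832 = 0.279552
Locus 12: 2 * 0.023 * 0.977 = 0.044942
Locus 13: 2 * 0.041 * 0.959 = 0.078638
RMP = 2.973e-12

2.973e-12


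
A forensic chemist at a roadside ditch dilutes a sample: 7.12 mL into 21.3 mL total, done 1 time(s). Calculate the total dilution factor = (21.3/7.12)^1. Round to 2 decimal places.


Dilution factor calculation:
Single dilution = V_total / V_sample = 21.3 / 7.12 ≈ 2.991573
Number of dilutions = 1
Total DF = (21.3 / 7.12)^1 (full precision, rounded at the end) = 2.99

2.99


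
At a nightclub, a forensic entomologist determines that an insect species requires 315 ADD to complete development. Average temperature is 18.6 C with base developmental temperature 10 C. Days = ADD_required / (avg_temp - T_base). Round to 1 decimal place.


Insect development time:
Effective temperature = avg_temp - T_base = 18.6 - 10 = 8.6 C
Days = ADD / effective_temp = 315 / 8.6 = 36.6 days

36.6


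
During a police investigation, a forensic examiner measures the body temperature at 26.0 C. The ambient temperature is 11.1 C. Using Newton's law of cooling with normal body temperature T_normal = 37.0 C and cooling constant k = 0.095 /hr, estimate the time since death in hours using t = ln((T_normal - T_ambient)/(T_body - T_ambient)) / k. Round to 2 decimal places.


Using Newton's law of cooling:
t = ln((T_normal - T_ambient) / (T_body - T_ambient)) / k
T_normal - T_ambient = 25.9
T_body - T_ambient = 14.9
Ratio = 1.738255
ln(ratio) = 0.552882
t = 0.552882 / 0.095 = 5.82 hours

5.82


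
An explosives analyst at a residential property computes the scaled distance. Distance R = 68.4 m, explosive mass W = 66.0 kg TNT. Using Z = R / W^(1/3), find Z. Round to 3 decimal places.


Scaled distance calculation:
W^(1/3) = 66.0^(1/3) = 4.04124
Z = R / W^(1/3) = 68.4 / 4.04124
Z = 16.925 m/kg^(1/3)

16.925


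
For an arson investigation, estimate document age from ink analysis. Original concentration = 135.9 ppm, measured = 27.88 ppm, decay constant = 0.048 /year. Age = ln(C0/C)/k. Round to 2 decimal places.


Document age estimation:
C0/C = 135.9 / 27.88 = 4.874462
ln(C0/C) = 1.58401
t = 1.58401 / 0.048 = 33.00 years

33.00


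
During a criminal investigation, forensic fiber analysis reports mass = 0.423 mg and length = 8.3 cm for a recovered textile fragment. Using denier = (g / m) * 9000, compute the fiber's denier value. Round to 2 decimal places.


Denier calculation:
Mass in grams = 0.423 mg / 1000 = 0.000423 g
Length in meters = 8.3 cm / 100 = 0.083 m
Linear density = mass / length = 0.000423 / 0.083 = 0.00509639 g/m
Denier = (g/m) * 9000 = 0.00509639 * 9000 = 45.87

45.87


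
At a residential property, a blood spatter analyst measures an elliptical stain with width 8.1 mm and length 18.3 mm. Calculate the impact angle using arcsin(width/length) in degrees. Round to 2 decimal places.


Blood spatter impact angle calculation:
width / length = 8.1 / 18.3 = 0.442623
angle = arcsin(0.442623)
angle = 26.27 degrees

26.27


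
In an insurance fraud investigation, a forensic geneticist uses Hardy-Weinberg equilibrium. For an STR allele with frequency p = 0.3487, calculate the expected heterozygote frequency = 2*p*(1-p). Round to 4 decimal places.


Hardy-Weinberg heterozygote frequency:
q = 1 - p = 1 - 0.3487 = 0.6513
2pq = 2 * 0.3487 * 0.6513 = 0.4542

0.4542


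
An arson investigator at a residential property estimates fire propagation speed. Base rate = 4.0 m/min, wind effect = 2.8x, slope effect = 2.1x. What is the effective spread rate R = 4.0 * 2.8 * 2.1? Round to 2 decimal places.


Fire spread rate calculation:
R = R0 * wind_factor * slope_factor
= 4.0 * 2.8 * 2.1
= 11.2 * 2.1
= 23.52 m/min

23.52


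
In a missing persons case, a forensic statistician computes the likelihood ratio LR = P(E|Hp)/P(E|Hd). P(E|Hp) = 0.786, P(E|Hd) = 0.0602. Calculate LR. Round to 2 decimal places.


Likelihood ratio calculation:
LR = P(E|Hp) / P(E|Hd)
LR = 0.786 / 0.0602
LR = 13.06

13.06


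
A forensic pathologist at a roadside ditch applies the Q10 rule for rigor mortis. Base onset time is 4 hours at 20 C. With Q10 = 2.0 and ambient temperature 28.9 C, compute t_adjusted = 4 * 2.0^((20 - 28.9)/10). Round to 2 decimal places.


Rigor mortis time adjustment:
Exponent = (T_ref - T_actual) / 10 = (20 - 28.9) / 10 = -0.89
Q10 factor = 2.0^-0.89 = 0.53961
t_adjusted = 4 * 0.53961 = 2.16 hours

2.16


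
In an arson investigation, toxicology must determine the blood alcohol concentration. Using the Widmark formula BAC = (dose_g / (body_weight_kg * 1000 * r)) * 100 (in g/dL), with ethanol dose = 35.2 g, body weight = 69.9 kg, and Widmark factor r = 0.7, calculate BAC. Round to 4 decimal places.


Applying the Widmark formula:
BAC = (dose_g / (body_wt * 1000 * r)) * 100
Denominator = 69.9 * 1000 * 0.7 = 48930
BAC = (35.2 / 48930) * 100
BAC = 0.0719 g/dL

0.0719


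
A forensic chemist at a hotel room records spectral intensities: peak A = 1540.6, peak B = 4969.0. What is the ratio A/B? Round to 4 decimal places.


Spectral peak ratio:
Peak A = 1540.6 counts
Peak B = 4969.0 counts
Ratio = 1540.6 / 4969.0 = 0.3100

0.3100


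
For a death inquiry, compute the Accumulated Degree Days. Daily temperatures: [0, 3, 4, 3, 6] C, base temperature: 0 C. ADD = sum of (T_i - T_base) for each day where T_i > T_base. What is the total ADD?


Computing ADD day by day:
Day 1: max(0, 0 - 0) = 0
Day 2: max(0, 3 - 0) = 3
Day 3: max(0, 4 - 0) = 4
Day 4: max(0, 3 - 0) = 3
Day 5: max(0, 6 - 0) = 6
Total ADD = 16

16


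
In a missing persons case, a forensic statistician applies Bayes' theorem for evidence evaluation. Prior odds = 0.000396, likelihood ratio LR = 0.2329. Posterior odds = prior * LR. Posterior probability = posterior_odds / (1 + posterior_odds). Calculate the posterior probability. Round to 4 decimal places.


Bayesian evidence evaluation:
Posterior odds = prior_odds * LR = 0.000396 * 0.2329 = 0.0000922284
Posterior probability = posterior_odds / (1 + posterior_odds)
= 0.0000922284 / (1 + 0.0000922284)
= 0.0000922284 / 1.0000922284
= 0.0001

0.0001


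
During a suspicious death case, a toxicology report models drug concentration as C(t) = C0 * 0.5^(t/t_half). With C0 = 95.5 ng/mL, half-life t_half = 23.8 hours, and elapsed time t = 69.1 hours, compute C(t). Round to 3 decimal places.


Drug concentration decay:
Number of half-lives = t / t_half = 69.1 / 23.8 = 2.903361
Decay factor = 0.5^2.903361 = 0.13365994
C(t) = 95.5 * 0.13365994 = 12.765 ng/mL

12.765


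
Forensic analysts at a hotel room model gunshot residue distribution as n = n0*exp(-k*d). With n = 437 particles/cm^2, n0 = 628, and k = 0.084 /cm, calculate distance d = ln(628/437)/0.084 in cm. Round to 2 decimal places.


GSR distance calculation:
n0/n = 628 / 437 = 1.437071
ln(n0/n) = 0.362607
d = 0.362607 / 0.084 = 4.32 cm

4.32


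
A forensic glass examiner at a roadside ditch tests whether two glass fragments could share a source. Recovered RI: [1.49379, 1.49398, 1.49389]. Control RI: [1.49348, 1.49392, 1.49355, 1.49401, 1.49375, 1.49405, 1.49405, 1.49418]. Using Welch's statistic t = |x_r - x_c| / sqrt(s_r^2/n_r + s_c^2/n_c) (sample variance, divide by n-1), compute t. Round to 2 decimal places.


Welch's t-criterion for glass RI comparison:
Recovered mean = sum / n_r = 4.48166 / 3 = 1.4938867
Control mean = sum / n_c = 11.95099 / 8 = 1.4938738
Recovered sample variance s_r^2 = 9.03333e-09
Control sample variance s_c^2 = 6.45411e-08
Welch SE (unpooled) = sqrt(s_r^2/n_r + s_c^2/n_c) = sqrt(3.01111e-09 + 8.06763e-09) = sqrt(1.10787e-08) = 0.000105255
|mean_r - mean_c| = 1.29167e-05
t = 1.29167e-05 / 0.000105255 = 0.12

0.12


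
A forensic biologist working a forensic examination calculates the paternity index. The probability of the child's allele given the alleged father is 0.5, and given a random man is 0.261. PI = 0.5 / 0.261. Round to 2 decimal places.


Paternity Index calculation:
PI = P(allele|father) / P(allele|random)
PI = 0.5 / 0.261
PI = 1.92

1.92


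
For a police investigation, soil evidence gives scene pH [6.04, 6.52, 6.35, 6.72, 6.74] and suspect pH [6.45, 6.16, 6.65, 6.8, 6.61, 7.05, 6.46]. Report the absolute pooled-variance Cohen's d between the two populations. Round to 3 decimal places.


Pooled-variance Cohen's d for soil pH comparison:
Scene mean = 32.37 / 5 = 6.474
Suspect mean = 46.18 / 7 = 6.597143
Scene sample variance s_s^2 = 0.08428
Suspect sample variance s_c^2 = 0.080124
Pooled variance = ((n_s-1)*s_s^2 + (n_c-1)*s_c^2) / (n_s + n_c - 2) = 0.081786
Pooled SD = sqrt(0.081786) = 0.285983
Mean difference = -0.123143
|d| = |-0.123143| / 0.285983 = 0.431

0.431


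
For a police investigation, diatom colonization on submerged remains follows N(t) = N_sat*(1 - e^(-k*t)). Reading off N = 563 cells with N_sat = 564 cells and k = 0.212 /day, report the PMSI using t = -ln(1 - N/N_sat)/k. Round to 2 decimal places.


PMSI from diatom colonization curve:
N / N_sat = 563 / 564 = 0.998227
1 - N/N_sat = 0.001773
ln(1 - N/N_sat) = -6.335082
t = -ln(1 - N/N_sat) / k = -(-6.335082) / 0.212 = 29.88 days

29.88


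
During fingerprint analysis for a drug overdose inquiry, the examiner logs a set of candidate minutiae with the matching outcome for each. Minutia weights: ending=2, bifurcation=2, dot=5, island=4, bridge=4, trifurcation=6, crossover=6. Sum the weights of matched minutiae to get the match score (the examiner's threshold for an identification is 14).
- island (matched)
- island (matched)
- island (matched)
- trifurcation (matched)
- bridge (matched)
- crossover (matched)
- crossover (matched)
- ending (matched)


Weighted minutiae match score:
  island: matched, +4 (running total 4)
  island: matched, +4 (running total 8)
  island: matched, +4 (running total 12)
  trifurcation: matched, +6 (running total 18)
  bridge: matched, +4 (running total 22)
  crossover: matched, +6 (running total 28)
  crossover: matched, +6 (running total 34)
  ending: matched, +2 (running total 36)
Total score = 36
Threshold = 14; verdict = identification

36


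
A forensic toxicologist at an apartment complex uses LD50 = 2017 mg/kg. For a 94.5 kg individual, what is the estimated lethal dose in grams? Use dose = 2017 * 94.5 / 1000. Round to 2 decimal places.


Lethal dose calculation:
Lethal dose = LD50 * body_weight / 1000
= 2017 * 94.5 / 1000
= 190606.5 / 1000
= 190.61 g

190.61


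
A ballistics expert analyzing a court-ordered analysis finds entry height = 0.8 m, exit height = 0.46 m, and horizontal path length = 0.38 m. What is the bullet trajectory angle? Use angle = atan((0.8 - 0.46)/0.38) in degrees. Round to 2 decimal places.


Bullet trajectory angle:
Height difference = 0.8 - 0.46 = 0.34 m
angle = atan(0.34 / 0.38)
angle = atan(0.894737)
angle = 41.82 degrees

41.82


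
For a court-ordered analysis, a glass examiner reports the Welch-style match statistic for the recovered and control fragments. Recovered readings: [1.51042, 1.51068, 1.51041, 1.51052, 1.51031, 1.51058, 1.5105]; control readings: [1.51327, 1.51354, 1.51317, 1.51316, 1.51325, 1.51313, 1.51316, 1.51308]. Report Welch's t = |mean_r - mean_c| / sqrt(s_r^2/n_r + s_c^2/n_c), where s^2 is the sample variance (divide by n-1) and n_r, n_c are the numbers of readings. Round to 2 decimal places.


Welch's t-criterion for glass RI comparison:
Recovered mean = sum / n_r = 10.57342 / 7 = 1.5104886
Control mean = sum / n_c = 12.10576 / 8 = 1.51322
Recovered sample variance s_r^2 = 1.48143e-08
Control sample variance s_c^2 = 2.04571e-08
Welch SE (unpooled) = sqrt(s_r^2/n_r + s_c^2/n_c) = sqrt(2.11633e-09 + 2.55714e-09) = sqrt(4.67347e-09) = 6.83628e-05
|mean_r - mean_c| = 0.00273143
t = 0.00273143 / 6.83628e-05 = 39.95

39.95


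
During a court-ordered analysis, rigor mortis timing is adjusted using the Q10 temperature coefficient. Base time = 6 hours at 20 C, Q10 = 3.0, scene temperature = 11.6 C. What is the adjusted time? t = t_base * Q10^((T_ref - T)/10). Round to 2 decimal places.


Rigor mortis time adjustment:
Exponent = (T_ref - T_actual) / 10 = (20 - 11.6) / 10 = 0.84
Q10 factor = 3.0^0.84 = 2.51641
t_adjusted = 6 * 2.51641 = 15.10 hours

15.10


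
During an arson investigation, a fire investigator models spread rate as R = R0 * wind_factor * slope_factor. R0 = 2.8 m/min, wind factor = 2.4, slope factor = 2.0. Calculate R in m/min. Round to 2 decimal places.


Fire spread rate calculation:
R = R0 * wind_factor * slope_factor
= 2.8 * 2.4 * 2.0
= 6.72 * 2.0
= 13.44 m/min

13.44


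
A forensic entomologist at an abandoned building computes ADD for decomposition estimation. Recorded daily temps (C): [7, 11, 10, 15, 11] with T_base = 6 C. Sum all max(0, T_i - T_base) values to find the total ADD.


Computing ADD day by day:
Day 1: max(0, 7 - 6) = 1
Day 2: max(0, 11 - 6) = 5
Day 3: max(0, 10 - 6) = 4
Day 4: max(0, 15 - 6) = 9
Day 5: max(0, 11 - 6) = 5
Total ADD = 24

24


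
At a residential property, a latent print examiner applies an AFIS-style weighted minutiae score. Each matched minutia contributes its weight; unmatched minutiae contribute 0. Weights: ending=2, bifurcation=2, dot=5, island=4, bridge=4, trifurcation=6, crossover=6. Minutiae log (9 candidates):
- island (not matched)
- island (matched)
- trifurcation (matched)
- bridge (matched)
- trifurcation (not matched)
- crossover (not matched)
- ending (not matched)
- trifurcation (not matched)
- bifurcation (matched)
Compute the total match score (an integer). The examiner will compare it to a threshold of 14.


Weighted minutiae match score:
  island: not matched, +0
  island: matched, +4 (running total 4)
  trifurcation: matched, +6 (running total 10)
  bridge: matched, +4 (running total 14)
  trifurcation: not matched, +0
  crossover: not matched, +0
  ending: not matched, +0
  trifurcation: not matched, +0
  bifurcation: matched, +2 (running total 16)
Total score = 16
Threshold = 14; verdict = identification

16


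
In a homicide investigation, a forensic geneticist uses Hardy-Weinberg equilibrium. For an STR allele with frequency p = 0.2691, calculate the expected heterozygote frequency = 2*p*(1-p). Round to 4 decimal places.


Hardy-Weinberg heterozygote frequency:
q = 1 - p = 1 - 0.2691 = 0.7309
2pq = 2 * 0.2691 * 0.7309 = 0.3934

0.3934


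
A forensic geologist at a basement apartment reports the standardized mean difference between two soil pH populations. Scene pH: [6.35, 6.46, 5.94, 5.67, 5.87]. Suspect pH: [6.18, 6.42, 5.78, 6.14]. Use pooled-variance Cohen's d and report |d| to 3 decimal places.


Pooled-variance Cohen's d for soil pH comparison:
Scene mean = 30.29 / 5 = 6.058
Suspect mean = 24.52 / 4 = 6.13
Scene sample variance s_s^2 = 0.11167
Suspect sample variance s_c^2 = 0.069733
Pooled variance = ((n_s-1)*s_s^2 + (n_c-1)*s_c^2) / (n_s + n_c - 2) = 0.093697
Pooled SD = sqrt(0.093697) = 0.3061
Mean difference = -0.072
|d| = |-0.072| / 0.3061 = 0.235

0.235


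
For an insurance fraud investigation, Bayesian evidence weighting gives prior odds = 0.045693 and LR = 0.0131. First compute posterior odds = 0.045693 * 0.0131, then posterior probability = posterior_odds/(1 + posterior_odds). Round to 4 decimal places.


Bayesian evidence evaluation:
Posterior odds = prior_odds * LR = 0.045693 * 0.0131 = 0.0005985783
Posterior probability = posterior_odds / (1 + posterior_odds)
= 0.0005985783 / (1 + 0.0005985783)
= 0.0005985783 / 1.0005985783
= 0.0006

0.0006


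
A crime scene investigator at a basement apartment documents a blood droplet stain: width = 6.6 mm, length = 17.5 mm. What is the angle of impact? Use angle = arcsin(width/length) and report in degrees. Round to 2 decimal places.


Blood spatter impact angle calculation:
width / length = 6.6 / 17.5 = 0.377143
angle = arcsin(0.377143)
angle = 22.16 degrees

22.16


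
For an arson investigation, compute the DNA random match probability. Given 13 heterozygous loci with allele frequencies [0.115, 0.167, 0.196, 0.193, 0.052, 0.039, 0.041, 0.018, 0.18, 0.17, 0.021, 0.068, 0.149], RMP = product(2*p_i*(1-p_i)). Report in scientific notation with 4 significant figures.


Computing RMP for 13 loci:
Locus 1: 2 * 0.115 * 0.885 = 0.20355
Locus 2: 2 * 0.167 * 0.833 = 0.278222
Locus 3: 2 * 0.196 * 0.804 = 0.315168
Locus 4: 2 * 0.193 * 0.807 = 0.311502
Locus 5: 2 * 0.052 * 0.948 = 0.098592
Locus 6: 2 * 0.039 * 0.961 = 0.074958
Locus 7: 2 * 0.041 * 0.959 = 0.078638
Locus 8: 2 * 0.018 * 0.982 = 0.035352
Locus 9: 2 * 0.18 * 0.82 = 0.2952
Locus 10: 2 * 0.17 * 0.83 = 0.2822
Locus 11: 2 * 0.021 * 0.979 = 0.041118
Locus 12: 2 * 0.068 * 0.932 = 0.126752
Locus 13: 2 * 0.149 * 0.851 = 0.253598
RMP = 1.258e-11

1.258e-11


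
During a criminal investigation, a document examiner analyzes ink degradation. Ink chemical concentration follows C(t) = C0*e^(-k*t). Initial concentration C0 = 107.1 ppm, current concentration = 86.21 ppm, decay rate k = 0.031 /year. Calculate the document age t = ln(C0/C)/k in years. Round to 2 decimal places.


Document age estimation:
C0/C = 107.1 / 86.21 = 1.242315
ln(C0/C) = 0.216977
t = 0.216977 / 0.031 = 7.00 years

7.00


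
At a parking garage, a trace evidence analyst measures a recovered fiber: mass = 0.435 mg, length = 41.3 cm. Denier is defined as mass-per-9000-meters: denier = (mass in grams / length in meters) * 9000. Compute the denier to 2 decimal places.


Denier calculation:
Mass in grams = 0.435 mg / 1000 = 0.000435 g
Length in meters = 41.3 cm / 100 = 0.413 m
Linear density = mass / length = 0.000435 / 0.413 = 0.00105327 g/m
Denier = (g/m) * 9000 = 0.00105327 * 9000 = 9.48

9.48


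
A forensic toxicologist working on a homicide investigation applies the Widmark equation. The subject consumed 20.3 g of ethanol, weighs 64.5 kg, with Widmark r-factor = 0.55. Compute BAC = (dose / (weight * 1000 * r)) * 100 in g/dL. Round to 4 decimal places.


Applying the Widmark formula:
BAC = (dose_g / (body_wt * 1000 * r)) * 100
Denominator = 64.5 * 1000 * 0.55 = 35475
BAC = (20.3 / 35475) * 100
BAC = 0.0572 g/dL

0.0572


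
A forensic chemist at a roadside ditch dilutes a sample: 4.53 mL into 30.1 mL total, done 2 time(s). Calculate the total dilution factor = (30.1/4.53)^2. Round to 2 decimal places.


Dilution factor calculation:
Single dilution = V_total / V_sample = 30.1 / 4.53 ≈ 6.644592
Number of dilutions = 2
Total DF = (30.1 / 4.53)^2 (full precision, rounded at the end) = 44.15

44.15


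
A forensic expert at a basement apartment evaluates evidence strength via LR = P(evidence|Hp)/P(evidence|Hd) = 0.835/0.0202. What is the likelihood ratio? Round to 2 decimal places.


Likelihood ratio calculation:
LR = P(E|Hp) / P(E|Hd)
LR = 0.835 / 0.0202
LR = 41.34

41.34


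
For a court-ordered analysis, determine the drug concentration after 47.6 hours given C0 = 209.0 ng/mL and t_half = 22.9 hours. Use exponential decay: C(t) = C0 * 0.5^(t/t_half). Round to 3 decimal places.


Drug concentration decay:
Number of half-lives = t / t_half = 47.6 / 22.9 = 2.078603
Decay factor = 0.5^2.078603 = 0.23674355
C(t) = 209.0 * 0.23674355 = 49.479 ng/mL

49.479


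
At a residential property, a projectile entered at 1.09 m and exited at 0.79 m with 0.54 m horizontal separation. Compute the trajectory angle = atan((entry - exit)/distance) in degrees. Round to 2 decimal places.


Bullet trajectory angle:
Height difference = 1.09 - 0.79 = 0.3 m
angle = atan(0.3 / 0.54)
angle = atan(0.555556)
angle = 29.05 degrees

29.05


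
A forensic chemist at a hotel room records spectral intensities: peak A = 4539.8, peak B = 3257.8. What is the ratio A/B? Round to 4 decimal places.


Spectral peak ratio:
Peak A = 4539.8 counts
Peak B = 3257.8 counts
Ratio = 4539.8 / 3257.8 = 1.3935

1.3935


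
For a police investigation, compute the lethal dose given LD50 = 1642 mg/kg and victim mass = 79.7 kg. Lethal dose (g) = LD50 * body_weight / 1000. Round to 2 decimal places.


Lethal dose calculation:
Lethal dose = LD50 * body_weight / 1000
= 1642 * 79.7 / 1000
= 130867.4 / 1000
= 130.87 g

130.87


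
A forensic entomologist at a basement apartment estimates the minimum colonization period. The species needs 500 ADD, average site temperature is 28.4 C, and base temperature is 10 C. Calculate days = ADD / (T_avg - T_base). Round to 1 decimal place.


Insect development time:
Effective temperature = avg_temp - T_base = 28.4 - 10 = 18.4 C
Days = ADD / effective_temp = 500 / 18.4 = 27.2 days

27.2


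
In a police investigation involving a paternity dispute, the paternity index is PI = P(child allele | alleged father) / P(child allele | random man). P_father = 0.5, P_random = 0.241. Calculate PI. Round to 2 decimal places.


Paternity Index calculation:
PI = P(allele|father) / P(allele|random)
PI = 0.5 / 0.241
PI = 2.07

2.07


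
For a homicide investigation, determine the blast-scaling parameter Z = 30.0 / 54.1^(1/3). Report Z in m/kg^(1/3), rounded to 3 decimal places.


Scaled distance calculation:
W^(1/3) = 54.1^(1/3) = 3.782095
Z = R / W^(1/3) = 30.0 / 3.782095
Z = 7.932 m/kg^(1/3)

7.932


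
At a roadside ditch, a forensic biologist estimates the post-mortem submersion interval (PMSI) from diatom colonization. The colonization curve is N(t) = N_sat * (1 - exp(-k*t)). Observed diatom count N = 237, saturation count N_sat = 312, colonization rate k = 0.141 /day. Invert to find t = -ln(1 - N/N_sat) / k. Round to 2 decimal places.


PMSI from diatom colonization curve:
N / N_sat = 237 / 312 = 0.759615
1 - N/N_sat = 0.240385
ln(1 - N/N_sat) = -1.425513
t = -ln(1 - N/N_sat) / k = -(-1.425513) / 0.141 = 10.11 days

10.11


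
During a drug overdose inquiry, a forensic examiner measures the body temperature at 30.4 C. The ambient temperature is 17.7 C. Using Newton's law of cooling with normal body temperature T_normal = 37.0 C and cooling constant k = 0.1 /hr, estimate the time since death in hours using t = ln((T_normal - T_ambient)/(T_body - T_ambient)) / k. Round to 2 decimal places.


Using Newton's law of cooling:
t = ln((T_normal - T_ambient) / (T_body - T_ambient)) / k
T_normal - T_ambient = 19.3
T_body - T_ambient = 12.7
Ratio = 1.519685
ln(ratio) = 0.418503
t = 0.418503 / 0.1 = 4.19 hours

4.19


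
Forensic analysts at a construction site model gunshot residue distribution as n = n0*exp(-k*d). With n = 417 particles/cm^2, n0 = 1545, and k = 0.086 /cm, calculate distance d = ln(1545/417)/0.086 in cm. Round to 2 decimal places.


GSR distance calculation:
n0/n = 1545 / 417 = 3.705036
ln(n0/n) = 1.309693
d = 1.309693 / 0.086 = 15.23 cm

15.23


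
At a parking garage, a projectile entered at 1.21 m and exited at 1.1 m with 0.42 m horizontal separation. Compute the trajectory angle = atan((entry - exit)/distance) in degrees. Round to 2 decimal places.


Bullet trajectory angle:
Height difference = 1.21 - 1.1 = 0.11 m
angle = atan(0.11 / 0.42)
angle = atan(0.261905)
angle = 14.68 degrees

14.68


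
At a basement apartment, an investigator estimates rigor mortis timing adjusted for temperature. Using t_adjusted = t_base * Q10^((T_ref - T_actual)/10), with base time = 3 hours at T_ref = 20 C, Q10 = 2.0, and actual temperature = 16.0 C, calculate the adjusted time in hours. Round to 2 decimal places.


Rigor mortis time adjustment:
Exponent = (T_ref - T_actual) / 10 = (20 - 16.0) / 10 = 0.4
Q10 factor = 2.0^0.4 = 1.31951
t_adjusted = 3 * 1.31951 = 3.96 hours

3.96


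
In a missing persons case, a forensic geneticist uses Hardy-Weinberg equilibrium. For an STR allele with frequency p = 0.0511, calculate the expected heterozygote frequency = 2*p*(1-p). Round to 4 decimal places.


Hardy-Weinberg heterozygote frequency:
q = 1 - p = 1 - 0.0511 = 0.9489
2pq = 2 * 0.0511 * 0.9489 = 0.0970

0.0970


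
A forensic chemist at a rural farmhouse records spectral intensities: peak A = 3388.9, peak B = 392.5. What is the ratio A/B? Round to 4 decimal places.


Spectral peak ratio:
Peak A = 3388.9 counts
Peak B = 392.5 counts
Ratio = 3388.9 / 392.5 = 8.6341

8.6341


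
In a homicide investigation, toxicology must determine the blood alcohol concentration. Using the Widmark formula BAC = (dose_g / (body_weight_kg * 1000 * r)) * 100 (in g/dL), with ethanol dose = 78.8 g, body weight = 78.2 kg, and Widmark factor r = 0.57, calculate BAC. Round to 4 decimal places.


Applying the Widmark formula:
BAC = (dose_g / (body_wt * 1000 * r)) * 100
Denominator = 78.2 * 1000 * 0.57 = 44574
BAC = (78.8 / 44574) * 100
BAC = 0.1768 g/dL

0.1768


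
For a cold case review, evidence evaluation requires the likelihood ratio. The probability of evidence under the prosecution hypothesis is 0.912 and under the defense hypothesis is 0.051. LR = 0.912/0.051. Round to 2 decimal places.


Likelihood ratio calculation:
LR = P(E|Hp) / P(E|Hd)
LR = 0.912 / 0.051
LR = 17.88

17.88


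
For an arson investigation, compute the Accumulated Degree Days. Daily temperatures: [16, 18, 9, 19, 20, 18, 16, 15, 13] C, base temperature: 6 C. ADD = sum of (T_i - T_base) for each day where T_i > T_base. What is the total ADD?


Computing ADD day by day:
Day 1: max(0, 16 - 6) = 10
Day 2: max(0, 18 - 6) = 12
Day 3: max(0, 9 - 6) = 3
Day 4: max(0, 19 - 6) = 13
Day 5: max(0, 20 - 6) = 14
Day 6: max(0, 18 - 6) = 12
Day 7: max(0, 16 - 6) = 10
Day 8: max(0, 15 - 6) = 9
Day 9: max(0, 13 - 6) = 7
Total ADD = 90

90


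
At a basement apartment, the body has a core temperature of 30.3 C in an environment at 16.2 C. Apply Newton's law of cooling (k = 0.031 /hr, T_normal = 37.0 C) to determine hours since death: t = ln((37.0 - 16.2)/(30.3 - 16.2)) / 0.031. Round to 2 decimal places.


Using Newton's law of cooling:
t = ln((T_normal - T_ambient) / (T_body - T_ambient)) / k
T_normal - T_ambient = 20.8
T_body - T_ambient = 14.1
Ratio = 1.475177
ln(ratio) = 0.388778
t = 0.388778 / 0.031 = 12.54 hours

12.54


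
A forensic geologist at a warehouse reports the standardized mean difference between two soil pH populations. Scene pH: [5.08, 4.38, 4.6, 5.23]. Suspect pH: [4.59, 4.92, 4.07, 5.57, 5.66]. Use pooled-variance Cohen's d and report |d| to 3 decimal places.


Pooled-variance Cohen's d for soil pH comparison:
Scene mean = 19.29 / 4 = 4.8225
Suspect mean = 24.81 / 5 = 4.962
Scene sample variance s_s^2 = 0.159225
Suspect sample variance s_c^2 = 0.44817
Pooled variance = ((n_s-1)*s_s^2 + (n_c-1)*s_c^2) / (n_s + n_c - 2) = 0.324336
Pooled SD = sqrt(0.324336) = 0.569505
Mean difference = -0.1395
|d| = |-0.1395| / 0.569505 = 0.245

0.245


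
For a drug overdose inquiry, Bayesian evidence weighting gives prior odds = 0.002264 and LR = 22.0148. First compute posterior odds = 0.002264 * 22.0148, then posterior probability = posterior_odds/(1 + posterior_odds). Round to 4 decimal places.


Bayesian evidence evaluation:
Posterior odds = prior_odds * LR = 0.002264 * 22.0148 = 0.04984151
Posterior probability = posterior_odds / (1 + posterior_odds)
= 0.04984151 / (1 + 0.04984151)
= 0.04984151 / 1.04984151
= 0.0475

0.0475


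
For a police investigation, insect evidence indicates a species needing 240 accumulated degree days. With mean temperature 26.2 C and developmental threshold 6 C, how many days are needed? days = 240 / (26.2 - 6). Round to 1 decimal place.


Insect development time:
Effective temperature = avg_temp - T_base = 26.2 - 6 = 20.2 C
Days = ADD / effective_temp = 240 / 20.2 = 11.9 days

11.9


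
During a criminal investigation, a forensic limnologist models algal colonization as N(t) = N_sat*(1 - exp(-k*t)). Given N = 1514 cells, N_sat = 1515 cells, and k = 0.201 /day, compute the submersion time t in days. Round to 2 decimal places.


PMSI from diatom colonization curve:
N / N_sat = 1514 / 1515 = 0.99934
1 - N/N_sat = 0.00066
ln(1 - N/N_sat) = -7.323271
t = -ln(1 - N/N_sat) / k = -(-7.323271) / 0.201 = 36.43 days

36.43


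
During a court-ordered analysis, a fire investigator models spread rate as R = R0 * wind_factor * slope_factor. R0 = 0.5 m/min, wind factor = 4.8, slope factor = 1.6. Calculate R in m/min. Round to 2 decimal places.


Fire spread rate calculation:
R = R0 * wind_factor * slope_factor
= 0.5 * 4.8 * 1.6
= 2.4 * 1.6
= 3.84 m/min

3.84


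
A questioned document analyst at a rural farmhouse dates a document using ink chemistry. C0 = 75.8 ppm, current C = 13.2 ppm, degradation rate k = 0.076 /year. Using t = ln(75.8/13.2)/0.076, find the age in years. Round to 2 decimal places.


Document age estimation:
C0/C = 75.8 / 13.2 = 5.742424
ln(C0/C) = 1.747881
t = 1.747881 / 0.076 = 23.00 years

23.00


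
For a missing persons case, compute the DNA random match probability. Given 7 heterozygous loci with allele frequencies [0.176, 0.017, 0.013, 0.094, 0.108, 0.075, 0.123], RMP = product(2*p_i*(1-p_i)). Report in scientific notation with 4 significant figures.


Computing RMP for 7 loci:
Locus 1: 2 * 0.176 * 0.824 = 0.290048
Locus 2: 2 * 0.017 * 0.983 = 0.033422
Locus 3: 2 * 0.013 * 0.987 = 0.025662
Locus 4: 2 * 0.094 * 0.906 = 0.170328
Locus 5: 2 * 0.108 * 0.892 = 0.192672
Locus 6: 2 * 0.075 * 0.925 = 0.13875
Locus 7: 2 * 0.123 * 0.877 = 0.215742
RMP = 2.444e-07

2.444e-07


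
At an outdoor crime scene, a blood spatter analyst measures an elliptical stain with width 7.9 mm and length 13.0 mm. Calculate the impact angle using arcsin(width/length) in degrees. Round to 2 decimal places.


Blood spatter impact angle calculation:
width / length = 7.9 / 13.0 = 0.607692
angle = arcsin(0.607692)
angle = 37.42 degrees

37.42


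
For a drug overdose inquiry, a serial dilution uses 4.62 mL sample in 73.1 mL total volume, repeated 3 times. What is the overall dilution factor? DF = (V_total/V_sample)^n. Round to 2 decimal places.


Dilution factor calculation:
Single dilution = V_total / V_sample = 73.1 / 4.62 ≈ 15.822511
Number of dilutions = 3
Total DF = (73.1 / 4.62)^3 (full precision, rounded at the end) = 3961.19

3961.19


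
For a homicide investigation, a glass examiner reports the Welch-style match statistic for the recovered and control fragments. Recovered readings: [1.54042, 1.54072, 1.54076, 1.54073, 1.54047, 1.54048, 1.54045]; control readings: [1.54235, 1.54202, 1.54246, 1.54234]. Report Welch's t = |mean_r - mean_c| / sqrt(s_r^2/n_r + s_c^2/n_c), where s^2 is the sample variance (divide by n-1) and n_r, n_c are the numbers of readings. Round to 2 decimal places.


Welch's t-criterion for glass RI comparison:
Recovered mean = sum / n_r = 10.78403 / 7 = 1.5405757
Control mean = sum / n_c = 6.16917 / 4 = 1.5422925
Recovered sample variance s_r^2 = 2.31619e-08
Control sample variance s_c^2 = 3.59583e-08
Welch SE (unpooled) = sqrt(s_r^2/n_r + s_c^2/n_c) = sqrt(3.30884e-09 + 8.98958e-09) = sqrt(1.22984e-08) = 0.000110898
|mean_r - mean_c| = 0.00171679
t = 0.00171679 / 0.000110898 = 15.48

15.48


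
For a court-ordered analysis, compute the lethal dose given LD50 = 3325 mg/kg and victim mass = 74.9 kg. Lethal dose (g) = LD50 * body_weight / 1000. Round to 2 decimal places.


Lethal dose calculation:
Lethal dose = LD50 * body_weight / 1000
= 3325 * 74.9 / 1000
= 249042.5 / 1000
= 249.04 g

249.04


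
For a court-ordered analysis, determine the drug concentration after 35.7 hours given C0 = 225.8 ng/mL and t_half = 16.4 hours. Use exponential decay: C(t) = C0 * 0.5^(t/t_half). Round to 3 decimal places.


Drug concentration decay:
Number of half-lives = t / t_half = 35.7 / 16.4 = 2.176829
Decay factor = 0.5^2.176829 = 0.22116132
C(t) = 225.8 * 0.22116132 = 49.938 ng/mL

49.938


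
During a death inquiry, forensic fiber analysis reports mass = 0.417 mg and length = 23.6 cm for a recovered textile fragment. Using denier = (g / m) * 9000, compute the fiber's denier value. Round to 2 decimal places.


Denier calculation:
Mass in grams = 0.417 mg / 1000 = 0.000417 g
Length in meters = 23.6 cm / 100 = 0.236 m
Linear density = mass / length = 0.000417 / 0.236 = 0.00176695 g/m
Denier = (g/m) * 9000 = 0.00176695 * 9000 = 15.90

15.90


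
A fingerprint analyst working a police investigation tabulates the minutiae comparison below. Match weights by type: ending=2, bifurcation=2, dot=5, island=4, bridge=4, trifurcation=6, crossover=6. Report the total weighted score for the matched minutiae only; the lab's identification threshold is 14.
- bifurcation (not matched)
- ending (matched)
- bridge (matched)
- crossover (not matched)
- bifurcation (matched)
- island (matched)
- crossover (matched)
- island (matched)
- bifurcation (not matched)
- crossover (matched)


Weighted minutiae match score:
  bifurcation: not matched, +0
  ending: matched, +2 (running total 2)
  bridge: matched, +4 (running total 6)
  crossover: not matched, +0
  bifurcation: matched, +2 (running total 8)
  island: matched, +4 (running total 12)
  crossover: matched, +6 (running total 18)
  island: matched, +4 (running total 22)
  bifurcation: not matched, +0
  crossover: matched, +6 (running total 28)
Total score = 28
Threshold = 14; verdict = identification

28


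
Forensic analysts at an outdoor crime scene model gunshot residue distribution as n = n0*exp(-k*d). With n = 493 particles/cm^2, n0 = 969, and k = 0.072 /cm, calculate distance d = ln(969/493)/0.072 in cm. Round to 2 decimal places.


GSR distance calculation:
n0/n = 969 / 493 = 1.965517
ln(n0/n) = 0.675755
d = 0.675755 / 0.072 = 9.39 cm

9.39


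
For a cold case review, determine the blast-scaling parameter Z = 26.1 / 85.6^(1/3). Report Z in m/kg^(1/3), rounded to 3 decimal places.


Scaled distance calculation:
W^(1/3) = 85.6^(1/3) = 4.407151
Z = R / W^(1/3) = 26.1 / 4.407151
Z = 5.922 m/kg^(1/3)

5.922


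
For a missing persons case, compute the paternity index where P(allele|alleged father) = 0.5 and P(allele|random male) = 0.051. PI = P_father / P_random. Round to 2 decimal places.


Paternity Index calculation:
PI = P(allele|father) / P(allele|random)
PI = 0.5 / 0.051
PI = 9.80

9.80


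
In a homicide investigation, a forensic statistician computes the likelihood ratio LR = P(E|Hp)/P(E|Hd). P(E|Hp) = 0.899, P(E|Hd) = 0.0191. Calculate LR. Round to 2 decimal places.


Likelihood ratio calculation:
LR = P(E|Hp) / P(E|Hd)
LR = 0.899 / 0.0191
LR = 47.07

47.07


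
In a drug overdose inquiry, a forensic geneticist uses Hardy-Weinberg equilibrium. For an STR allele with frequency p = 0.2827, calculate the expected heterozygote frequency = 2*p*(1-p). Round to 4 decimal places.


Hardy-Weinberg heterozygote frequency:
q = 1 - p = 1 - 0.2827 = 0.7173
2pq = 2 * 0.2827 * 0.7173 = 0.4056

0.4056


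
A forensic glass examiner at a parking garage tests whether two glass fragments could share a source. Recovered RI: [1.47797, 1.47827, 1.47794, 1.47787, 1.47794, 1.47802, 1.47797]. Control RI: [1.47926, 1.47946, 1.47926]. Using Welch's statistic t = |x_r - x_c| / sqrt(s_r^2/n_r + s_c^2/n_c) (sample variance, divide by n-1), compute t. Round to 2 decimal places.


Welch's t-criterion for glass RI comparison:
Recovered mean = sum / n_r = 10.34598 / 7 = 1.4779971
Control mean = sum / n_c = 4.43798 / 3 = 1.4793267
Recovered sample variance s_r^2 = 1.65238e-08
Control sample variance s_c^2 = 1.33333e-08
Welch SE (unpooled) = sqrt(s_r^2/n_r + s_c^2/n_c) = sqrt(2.36054e-09 + 4.44444e-09) = sqrt(6.80498e-09) = 8.24923e-05
|mean_r - mean_c| = 0.00132952
t = 0.00132952 / 8.24923e-05 = 16.12

16.12


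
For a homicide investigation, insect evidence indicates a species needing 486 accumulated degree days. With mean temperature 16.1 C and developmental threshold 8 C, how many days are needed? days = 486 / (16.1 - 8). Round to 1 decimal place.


Insect development time:
Effective temperature = avg_temp - T_base = 16.1 - 8 = 8.1 C
Days = ADD / effective_temp = 486 / 8.1 = 60.0 days

60.0


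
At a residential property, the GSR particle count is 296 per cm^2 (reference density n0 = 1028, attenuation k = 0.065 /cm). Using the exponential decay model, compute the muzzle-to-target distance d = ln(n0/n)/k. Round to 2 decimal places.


GSR distance calculation:
n0/n = 1028 / 296 = 3.472973
ln(n0/n) = 1.245011
d = 1.245011 / 0.065 = 19.15 cm

19.15


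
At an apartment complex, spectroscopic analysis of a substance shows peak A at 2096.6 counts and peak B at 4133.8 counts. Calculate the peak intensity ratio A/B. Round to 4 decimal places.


Spectral peak ratio:
Peak A = 2096.6 counts
Peak B = 4133.8 counts
Ratio = 2096.6 / 4133.8 = 0.5072

0.5072


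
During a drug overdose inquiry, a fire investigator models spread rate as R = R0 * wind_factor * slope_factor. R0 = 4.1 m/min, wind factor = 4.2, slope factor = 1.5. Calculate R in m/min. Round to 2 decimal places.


Fire spread rate calculation:
R = R0 * wind_factor * slope_factor
= 4.1 * 4.2 * 1.5
= 17.22 * 1.5
= 25.83 m/min

25.83


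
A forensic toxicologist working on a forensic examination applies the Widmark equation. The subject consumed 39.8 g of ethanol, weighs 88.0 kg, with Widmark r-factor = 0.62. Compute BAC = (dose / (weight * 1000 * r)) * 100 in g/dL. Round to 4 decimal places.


Applying the Widmark formula:
BAC = (dose_g / (body_wt * 1000 * r)) * 100
Denominator = 88.0 * 1000 * 0.62 = 54560
BAC = (39.8 / 54560) * 100
BAC = 0.0729 g/dL

0.0729


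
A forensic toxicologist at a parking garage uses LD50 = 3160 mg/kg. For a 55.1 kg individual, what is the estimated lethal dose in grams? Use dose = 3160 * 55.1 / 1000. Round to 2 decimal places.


Lethal dose calculation:
Lethal dose = LD50 * body_weight / 1000
= 3160 * 55.1 / 1000
= 174116 / 1000
= 174.12 g

174.12
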